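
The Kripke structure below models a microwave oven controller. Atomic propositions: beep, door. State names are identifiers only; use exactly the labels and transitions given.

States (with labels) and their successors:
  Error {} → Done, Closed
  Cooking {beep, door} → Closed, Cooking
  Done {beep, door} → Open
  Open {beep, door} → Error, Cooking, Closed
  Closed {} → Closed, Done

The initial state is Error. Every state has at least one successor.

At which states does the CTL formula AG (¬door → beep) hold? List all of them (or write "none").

States satisfying ¬door → beep: {Cooking, Done, Open}.
States satisfying AG (¬door → beep): ∅.

none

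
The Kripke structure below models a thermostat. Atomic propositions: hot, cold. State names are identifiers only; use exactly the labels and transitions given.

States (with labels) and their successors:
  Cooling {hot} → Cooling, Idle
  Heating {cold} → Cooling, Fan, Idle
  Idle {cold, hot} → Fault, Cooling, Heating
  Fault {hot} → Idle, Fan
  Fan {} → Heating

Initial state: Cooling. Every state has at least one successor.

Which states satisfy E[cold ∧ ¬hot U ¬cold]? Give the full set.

{Cooling, Heating, Fault, Fan}

States satisfying cold ∧ ¬hot: {Heating}.
States satisfying ¬cold: {Cooling, Fault, Fan}.
States satisfying E[cold ∧ ¬hot U ¬cold]: {Cooling, Heating, Fault, Fan}.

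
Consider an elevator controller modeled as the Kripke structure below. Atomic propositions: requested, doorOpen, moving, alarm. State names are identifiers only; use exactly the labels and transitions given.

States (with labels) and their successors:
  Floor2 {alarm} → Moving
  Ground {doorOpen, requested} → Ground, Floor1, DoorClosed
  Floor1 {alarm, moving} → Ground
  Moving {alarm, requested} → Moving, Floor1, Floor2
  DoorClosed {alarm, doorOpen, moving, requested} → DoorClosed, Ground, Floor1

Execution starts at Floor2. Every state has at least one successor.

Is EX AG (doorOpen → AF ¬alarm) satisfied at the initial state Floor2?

States satisfying AG (doorOpen → AF ¬alarm): ∅.
States satisfying EX AG (doorOpen → AF ¬alarm): ∅.
No suitable path/successor from Floor2 witnesses the formula.
Floor2 ∉ Sat(EX AG (doorOpen → AF ¬alarm)).

Does not hold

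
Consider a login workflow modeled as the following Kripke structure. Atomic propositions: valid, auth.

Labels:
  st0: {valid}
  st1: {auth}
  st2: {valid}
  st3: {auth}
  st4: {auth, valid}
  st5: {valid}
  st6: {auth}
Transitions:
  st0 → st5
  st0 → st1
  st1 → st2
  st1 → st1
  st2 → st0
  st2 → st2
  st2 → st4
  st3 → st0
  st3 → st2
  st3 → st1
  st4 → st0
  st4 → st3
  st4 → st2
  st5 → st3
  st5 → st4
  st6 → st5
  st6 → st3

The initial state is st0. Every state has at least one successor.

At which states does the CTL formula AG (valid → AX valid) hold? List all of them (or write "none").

none

States satisfying valid → AX valid: {st1, st2, st3, st6}.
States satisfying AG (valid → AX valid): ∅.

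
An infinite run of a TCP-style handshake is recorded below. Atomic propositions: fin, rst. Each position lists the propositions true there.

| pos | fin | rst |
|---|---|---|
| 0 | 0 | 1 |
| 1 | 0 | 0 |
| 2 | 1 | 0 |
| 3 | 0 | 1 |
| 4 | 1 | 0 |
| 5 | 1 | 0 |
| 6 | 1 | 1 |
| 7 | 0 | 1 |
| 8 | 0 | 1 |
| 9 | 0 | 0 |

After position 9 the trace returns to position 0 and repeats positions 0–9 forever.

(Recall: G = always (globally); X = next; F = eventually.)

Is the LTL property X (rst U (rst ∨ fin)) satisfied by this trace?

The position after 0 is 1; rst U (rst ∨ fin) is false there.

Does not hold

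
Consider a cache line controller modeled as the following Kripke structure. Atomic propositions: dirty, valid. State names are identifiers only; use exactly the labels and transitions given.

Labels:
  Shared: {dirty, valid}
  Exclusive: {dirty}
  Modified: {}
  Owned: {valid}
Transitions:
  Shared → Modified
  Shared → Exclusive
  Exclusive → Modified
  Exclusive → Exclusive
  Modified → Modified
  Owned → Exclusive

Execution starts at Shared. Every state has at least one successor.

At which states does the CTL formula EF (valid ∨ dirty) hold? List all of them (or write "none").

States satisfying valid ∨ dirty: {Shared, Exclusive, Owned}.
States satisfying EF (valid ∨ dirty): {Shared, Exclusive, Owned}.

{Shared, Exclusive, Owned}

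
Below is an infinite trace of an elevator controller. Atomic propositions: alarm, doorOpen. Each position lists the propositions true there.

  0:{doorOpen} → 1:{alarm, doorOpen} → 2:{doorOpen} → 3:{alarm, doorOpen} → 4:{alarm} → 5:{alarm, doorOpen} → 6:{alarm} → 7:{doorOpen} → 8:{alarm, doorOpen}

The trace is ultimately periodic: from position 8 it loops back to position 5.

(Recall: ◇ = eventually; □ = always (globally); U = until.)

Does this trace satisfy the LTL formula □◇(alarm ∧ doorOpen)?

Yes

◇(alarm ∧ doorOpen) holds at every position 0..8, and those are all positions ever visited, so □◇(alarm ∧ doorOpen) holds.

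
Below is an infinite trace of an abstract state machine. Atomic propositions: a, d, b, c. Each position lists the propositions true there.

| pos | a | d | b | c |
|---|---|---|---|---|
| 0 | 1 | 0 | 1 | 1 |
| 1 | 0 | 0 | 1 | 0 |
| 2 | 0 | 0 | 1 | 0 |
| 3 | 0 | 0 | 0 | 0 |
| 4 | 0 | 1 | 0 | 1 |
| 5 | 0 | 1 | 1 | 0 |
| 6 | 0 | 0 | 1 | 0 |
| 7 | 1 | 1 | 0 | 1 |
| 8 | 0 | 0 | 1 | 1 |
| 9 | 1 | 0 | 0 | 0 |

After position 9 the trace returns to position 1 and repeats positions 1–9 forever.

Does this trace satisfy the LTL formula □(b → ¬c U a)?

b → ¬c U a must hold at every position from 0 onward. It fails at position 1, so □(b → ¬c U a) is false.
Positions where b holds: 0, 1, 2, 5, 6, 8.
Check ¬c U a at each: 0→ok, 1→fails, 2→fails, 5→ok, 6→ok, 8→fails.

Violated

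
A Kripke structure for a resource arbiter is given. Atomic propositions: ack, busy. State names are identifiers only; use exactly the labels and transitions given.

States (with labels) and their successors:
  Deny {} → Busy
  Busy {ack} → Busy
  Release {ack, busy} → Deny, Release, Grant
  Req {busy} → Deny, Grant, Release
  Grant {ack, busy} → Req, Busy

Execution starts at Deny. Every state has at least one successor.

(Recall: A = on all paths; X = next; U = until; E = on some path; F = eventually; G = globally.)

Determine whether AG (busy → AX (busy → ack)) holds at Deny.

States satisfying busy → AX (busy → ack): {Deny, Busy, Release, Req}.
States satisfying AG (busy → AX (busy → ack)): {Deny, Busy}.
Every state reachable from Deny satisfies busy → AX (busy → ack).
Deny ∈ Sat(AG (busy → AX (busy → ack))).

Yes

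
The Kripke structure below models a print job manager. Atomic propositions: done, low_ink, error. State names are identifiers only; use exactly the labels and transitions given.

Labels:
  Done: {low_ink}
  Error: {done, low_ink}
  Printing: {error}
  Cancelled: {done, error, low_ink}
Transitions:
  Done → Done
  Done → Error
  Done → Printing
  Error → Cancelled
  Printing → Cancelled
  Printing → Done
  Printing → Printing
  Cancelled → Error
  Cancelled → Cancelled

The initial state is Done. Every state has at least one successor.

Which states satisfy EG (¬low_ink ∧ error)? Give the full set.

States satisfying ¬low_ink ∧ error: {Printing}.
States satisfying EG (¬low_ink ∧ error): {Printing}.

{Printing}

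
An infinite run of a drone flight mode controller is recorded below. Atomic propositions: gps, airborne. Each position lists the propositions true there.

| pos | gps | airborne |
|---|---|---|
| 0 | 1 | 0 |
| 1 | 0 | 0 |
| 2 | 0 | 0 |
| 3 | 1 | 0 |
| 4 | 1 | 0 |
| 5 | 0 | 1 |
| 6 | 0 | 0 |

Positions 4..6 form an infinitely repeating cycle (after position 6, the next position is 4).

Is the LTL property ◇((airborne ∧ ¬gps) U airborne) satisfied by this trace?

Yes

(airborne ∧ ¬gps) U airborne holds at position 5, which is reachable from 0, so ◇((airborne ∧ ¬gps) U airborne) holds.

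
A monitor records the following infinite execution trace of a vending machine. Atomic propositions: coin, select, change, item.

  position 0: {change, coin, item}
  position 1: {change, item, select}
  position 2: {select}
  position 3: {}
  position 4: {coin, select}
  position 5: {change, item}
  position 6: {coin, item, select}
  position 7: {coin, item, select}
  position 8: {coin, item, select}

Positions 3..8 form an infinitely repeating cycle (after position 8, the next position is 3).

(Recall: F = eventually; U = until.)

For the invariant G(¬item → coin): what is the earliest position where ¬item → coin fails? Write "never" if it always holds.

2

Check ¬item → coin at each position in order: 0 ✓, 1 ✓.
At position 2 the labels are {select}, so ¬item → coin is false there. This is the first violation.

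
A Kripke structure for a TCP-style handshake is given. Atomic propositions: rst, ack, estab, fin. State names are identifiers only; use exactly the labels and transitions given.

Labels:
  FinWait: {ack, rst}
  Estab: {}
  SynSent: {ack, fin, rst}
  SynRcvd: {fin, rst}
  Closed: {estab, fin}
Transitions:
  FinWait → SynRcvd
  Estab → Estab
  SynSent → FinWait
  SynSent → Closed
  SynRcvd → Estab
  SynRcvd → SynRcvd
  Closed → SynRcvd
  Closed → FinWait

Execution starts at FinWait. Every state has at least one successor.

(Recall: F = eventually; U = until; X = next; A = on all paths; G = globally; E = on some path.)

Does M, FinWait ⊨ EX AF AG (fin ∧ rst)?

No

States satisfying AF AG (fin ∧ rst): ∅.
States satisfying EX AF AG (fin ∧ rst): ∅.
No suitable path/successor from FinWait witnesses the formula.
FinWait ∉ Sat(EX AF AG (fin ∧ rst)).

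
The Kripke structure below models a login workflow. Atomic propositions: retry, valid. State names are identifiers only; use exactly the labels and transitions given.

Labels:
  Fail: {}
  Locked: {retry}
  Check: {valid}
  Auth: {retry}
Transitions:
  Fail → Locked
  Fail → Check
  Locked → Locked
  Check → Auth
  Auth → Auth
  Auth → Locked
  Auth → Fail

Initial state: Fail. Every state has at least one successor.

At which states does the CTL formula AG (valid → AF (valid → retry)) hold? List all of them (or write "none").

{Fail, Locked, Check, Auth}

States satisfying valid → AF (valid → retry): {Fail, Locked, Check, Auth}.
States satisfying AG (valid → AF (valid → retry)): {Fail, Locked, Check, Auth}.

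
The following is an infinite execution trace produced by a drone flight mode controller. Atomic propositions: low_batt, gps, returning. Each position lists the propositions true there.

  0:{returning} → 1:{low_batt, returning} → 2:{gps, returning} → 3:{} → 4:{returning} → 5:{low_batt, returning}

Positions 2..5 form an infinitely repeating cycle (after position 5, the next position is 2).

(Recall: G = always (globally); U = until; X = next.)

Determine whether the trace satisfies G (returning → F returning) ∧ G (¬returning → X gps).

returning → F returning holds at every position 0..5, and those are all positions ever visited, so G (returning → F returning) holds.
Positions where returning holds: 0, 1, 2, 4, 5.
Check F returning at each: 0→ok, 1→ok, 2→ok, 4→ok, 5→ok.
¬returning → X gps must hold at every position from 0 onward. It fails at position 3, so G (¬returning → X gps) is false.
Positions where ¬returning holds: 3.
Check X gps at each: 3→fails.
At position 0: G (returning → F returning) is true; G (¬returning → X gps) is false; so G (returning → F returning) ∧ G (¬returning → X gps) is false.

Violated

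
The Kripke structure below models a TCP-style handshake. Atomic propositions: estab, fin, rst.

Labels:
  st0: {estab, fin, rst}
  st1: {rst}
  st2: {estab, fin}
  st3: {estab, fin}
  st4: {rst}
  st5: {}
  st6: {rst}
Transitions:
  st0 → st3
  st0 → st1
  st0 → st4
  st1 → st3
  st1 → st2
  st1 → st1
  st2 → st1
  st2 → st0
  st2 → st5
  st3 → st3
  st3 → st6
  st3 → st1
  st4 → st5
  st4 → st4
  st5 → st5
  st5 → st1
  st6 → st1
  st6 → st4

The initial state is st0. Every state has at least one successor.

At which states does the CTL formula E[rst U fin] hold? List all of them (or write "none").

States satisfying rst: {st0, st1, st4, st6}.
States satisfying fin: {st0, st2, st3}.
States satisfying E[rst U fin]: {st0, st1, st2, st3, st6}.

{st0, st1, st2, st3, st6}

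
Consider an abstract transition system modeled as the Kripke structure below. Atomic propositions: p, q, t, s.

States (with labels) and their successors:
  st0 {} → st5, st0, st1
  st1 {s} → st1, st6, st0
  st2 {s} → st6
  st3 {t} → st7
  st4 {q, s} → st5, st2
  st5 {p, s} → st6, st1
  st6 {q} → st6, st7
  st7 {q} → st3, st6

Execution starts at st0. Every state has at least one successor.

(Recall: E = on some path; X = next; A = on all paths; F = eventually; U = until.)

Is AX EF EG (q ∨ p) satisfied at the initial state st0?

States satisfying EF EG (q ∨ p): {st0, st1, st2, st3, st4, st5, st6, st7}.
States satisfying AX EF EG (q ∨ p): {st0, st1, st2, st3, st4, st5, st6, st7}.
st0 ∈ Sat(AX EF EG (q ∨ p)).

Yes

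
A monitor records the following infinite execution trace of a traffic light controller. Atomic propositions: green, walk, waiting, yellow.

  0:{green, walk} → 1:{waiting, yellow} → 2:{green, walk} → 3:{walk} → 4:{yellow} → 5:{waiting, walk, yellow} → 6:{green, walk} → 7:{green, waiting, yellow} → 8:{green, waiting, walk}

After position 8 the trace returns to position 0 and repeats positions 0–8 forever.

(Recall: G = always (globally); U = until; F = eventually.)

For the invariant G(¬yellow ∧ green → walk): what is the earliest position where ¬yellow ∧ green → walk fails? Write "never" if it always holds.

¬yellow ∧ green → walk holds at every position 0..8, and those are all the positions the trace ever visits, so the invariant G(¬yellow ∧ green → walk) is never violated.

never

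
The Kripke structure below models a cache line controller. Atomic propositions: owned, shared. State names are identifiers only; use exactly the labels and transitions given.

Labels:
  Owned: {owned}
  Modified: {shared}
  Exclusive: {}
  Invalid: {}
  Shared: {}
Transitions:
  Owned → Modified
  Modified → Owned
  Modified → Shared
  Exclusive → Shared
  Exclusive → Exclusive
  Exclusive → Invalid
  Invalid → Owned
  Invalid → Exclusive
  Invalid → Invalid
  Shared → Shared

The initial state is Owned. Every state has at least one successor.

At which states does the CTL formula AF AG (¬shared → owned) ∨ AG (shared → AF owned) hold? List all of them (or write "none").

{Shared}

States satisfying AG (¬shared → owned): ∅.
States satisfying AF AG (¬shared → owned): ∅.
States satisfying shared → AF owned: {Owned, Exclusive, Invalid, Shared}.
States satisfying AG (shared → AF owned): {Shared}.
States satisfying AF AG (¬shared → owned) ∨ AG (shared → AF owned): {Shared}.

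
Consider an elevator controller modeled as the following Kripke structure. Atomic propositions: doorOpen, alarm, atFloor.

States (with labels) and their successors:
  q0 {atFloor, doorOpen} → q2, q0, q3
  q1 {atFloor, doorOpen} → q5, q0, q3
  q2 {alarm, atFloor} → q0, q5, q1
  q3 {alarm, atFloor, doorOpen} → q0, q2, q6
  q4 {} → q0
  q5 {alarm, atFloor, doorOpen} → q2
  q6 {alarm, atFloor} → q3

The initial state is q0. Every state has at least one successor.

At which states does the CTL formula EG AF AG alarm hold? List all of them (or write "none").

States satisfying AF AG alarm: ∅.
States satisfying EG AF AG alarm: ∅.

none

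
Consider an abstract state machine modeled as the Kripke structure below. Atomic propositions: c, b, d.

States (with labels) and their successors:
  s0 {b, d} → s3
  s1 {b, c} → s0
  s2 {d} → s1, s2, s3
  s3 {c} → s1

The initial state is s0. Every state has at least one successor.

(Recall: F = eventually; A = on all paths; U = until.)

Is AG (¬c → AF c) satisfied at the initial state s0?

Yes

States satisfying ¬c → AF c: {s0, s1, s3}.
States satisfying AG (¬c → AF c): {s0, s1, s3}.
Every state reachable from s0 satisfies ¬c → AF c.
s0 ∈ Sat(AG (¬c → AF c)).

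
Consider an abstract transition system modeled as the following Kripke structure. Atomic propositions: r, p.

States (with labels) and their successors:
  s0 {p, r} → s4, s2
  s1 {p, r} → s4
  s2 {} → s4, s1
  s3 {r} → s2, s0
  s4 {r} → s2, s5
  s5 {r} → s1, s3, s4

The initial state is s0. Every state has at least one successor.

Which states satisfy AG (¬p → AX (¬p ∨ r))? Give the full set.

{s0, s1, s2, s3, s4, s5}

States satisfying ¬p → AX (¬p ∨ r): {s0, s1, s2, s3, s4, s5}.
States satisfying AG (¬p → AX (¬p ∨ r)): {s0, s1, s2, s3, s4, s5}.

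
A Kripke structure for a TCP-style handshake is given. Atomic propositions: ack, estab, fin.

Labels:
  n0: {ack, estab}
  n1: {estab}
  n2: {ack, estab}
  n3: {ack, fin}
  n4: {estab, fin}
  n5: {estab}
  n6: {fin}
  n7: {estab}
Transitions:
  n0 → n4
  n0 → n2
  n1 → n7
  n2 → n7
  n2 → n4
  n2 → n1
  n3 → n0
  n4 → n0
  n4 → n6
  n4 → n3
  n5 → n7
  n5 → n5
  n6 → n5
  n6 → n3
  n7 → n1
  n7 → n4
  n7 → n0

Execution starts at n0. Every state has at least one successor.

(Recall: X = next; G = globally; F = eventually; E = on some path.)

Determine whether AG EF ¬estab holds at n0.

States satisfying EF ¬estab: {n0, n1, n2, n3, n4, n5, n6, n7}.
States satisfying AG EF ¬estab: {n0, n1, n2, n3, n4, n5, n6, n7}.
Every state reachable from n0 satisfies EF ¬estab.
n0 ∈ Sat(AG EF ¬estab).

Satisfied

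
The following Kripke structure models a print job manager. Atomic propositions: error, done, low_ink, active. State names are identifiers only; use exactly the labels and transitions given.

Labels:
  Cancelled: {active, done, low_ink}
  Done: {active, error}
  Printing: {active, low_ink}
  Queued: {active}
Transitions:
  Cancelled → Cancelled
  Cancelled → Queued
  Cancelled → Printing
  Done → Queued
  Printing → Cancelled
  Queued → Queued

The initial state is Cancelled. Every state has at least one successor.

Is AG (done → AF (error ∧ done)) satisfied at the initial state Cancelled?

States satisfying done → AF (error ∧ done): {Done, Printing, Queued}.
States satisfying AG (done → AF (error ∧ done)): {Done, Queued}.
Cancelled is reachable from Cancelled and violates done → AF (error ∧ done), so AG fails at Cancelled.
Cancelled ∉ Sat(AG (done → AF (error ∧ done))).

Does not hold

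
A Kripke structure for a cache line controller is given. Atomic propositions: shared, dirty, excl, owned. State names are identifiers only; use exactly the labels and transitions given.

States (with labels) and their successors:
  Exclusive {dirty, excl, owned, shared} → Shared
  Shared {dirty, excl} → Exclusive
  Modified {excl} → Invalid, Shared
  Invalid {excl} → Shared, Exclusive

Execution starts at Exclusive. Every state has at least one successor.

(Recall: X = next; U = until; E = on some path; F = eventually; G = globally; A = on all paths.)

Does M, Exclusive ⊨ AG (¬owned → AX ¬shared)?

No

States satisfying ¬owned → AX ¬shared: {Exclusive, Modified}.
States satisfying AG (¬owned → AX ¬shared): ∅.
Shared is reachable from Exclusive and violates ¬owned → AX ¬shared, so AG fails at Exclusive.
Exclusive ∉ Sat(AG (¬owned → AX ¬shared)).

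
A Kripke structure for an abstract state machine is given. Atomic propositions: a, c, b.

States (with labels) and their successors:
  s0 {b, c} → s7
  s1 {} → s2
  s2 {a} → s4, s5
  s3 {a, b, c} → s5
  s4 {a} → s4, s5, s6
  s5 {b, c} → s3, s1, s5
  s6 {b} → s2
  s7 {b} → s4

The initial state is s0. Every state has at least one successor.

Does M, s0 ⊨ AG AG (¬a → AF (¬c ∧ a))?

States satisfying AG (¬a → AF (¬c ∧ a)): ∅.
States satisfying AG AG (¬a → AF (¬c ∧ a)): ∅.
s0 is reachable from s0 and violates AG (¬a → AF (¬c ∧ a)), so AG fails at s0.
s0 ∉ Sat(AG AG (¬a → AF (¬c ∧ a))).

Violated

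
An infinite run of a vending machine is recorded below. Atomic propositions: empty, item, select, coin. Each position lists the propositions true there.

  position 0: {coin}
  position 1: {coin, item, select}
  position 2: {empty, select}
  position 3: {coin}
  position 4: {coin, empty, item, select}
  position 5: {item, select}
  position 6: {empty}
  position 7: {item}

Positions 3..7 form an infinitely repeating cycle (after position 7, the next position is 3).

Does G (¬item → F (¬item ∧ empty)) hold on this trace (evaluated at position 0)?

Satisfied

¬item → F (¬item ∧ empty) holds at every position 0..7, and those are all positions ever visited, so G (¬item → F (¬item ∧ empty)) holds.
Positions where ¬item holds: 0, 2, 3, 6.
Check F (¬item ∧ empty) at each: 0→ok, 2→ok, 3→ok, 6→ok.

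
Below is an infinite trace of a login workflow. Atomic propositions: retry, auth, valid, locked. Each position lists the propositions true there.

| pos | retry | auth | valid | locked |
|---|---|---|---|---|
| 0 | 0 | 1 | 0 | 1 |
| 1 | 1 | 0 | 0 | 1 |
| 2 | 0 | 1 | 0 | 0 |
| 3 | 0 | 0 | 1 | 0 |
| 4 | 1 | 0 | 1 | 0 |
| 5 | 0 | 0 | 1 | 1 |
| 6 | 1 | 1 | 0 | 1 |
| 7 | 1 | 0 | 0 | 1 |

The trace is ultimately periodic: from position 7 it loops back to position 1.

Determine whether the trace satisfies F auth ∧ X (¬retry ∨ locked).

auth holds at position 0, which is reachable from 0, so F auth holds.
The position after 0 is 1; ¬retry ∨ locked is true there.
At position 0: F auth is true; X (¬retry ∨ locked) is true; so F auth ∧ X (¬retry ∨ locked) is true.

Yes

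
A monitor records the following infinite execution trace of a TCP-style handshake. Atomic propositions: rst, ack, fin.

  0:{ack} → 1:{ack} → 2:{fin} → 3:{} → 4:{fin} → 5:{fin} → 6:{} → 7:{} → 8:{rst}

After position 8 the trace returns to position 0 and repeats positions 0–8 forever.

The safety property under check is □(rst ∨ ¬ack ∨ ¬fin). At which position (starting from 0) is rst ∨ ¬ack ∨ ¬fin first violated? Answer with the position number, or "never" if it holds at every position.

never

rst ∨ ¬ack ∨ ¬fin holds at every position 0..8, and those are all the positions the trace ever visits, so the invariant □(rst ∨ ¬ack ∨ ¬fin) is never violated.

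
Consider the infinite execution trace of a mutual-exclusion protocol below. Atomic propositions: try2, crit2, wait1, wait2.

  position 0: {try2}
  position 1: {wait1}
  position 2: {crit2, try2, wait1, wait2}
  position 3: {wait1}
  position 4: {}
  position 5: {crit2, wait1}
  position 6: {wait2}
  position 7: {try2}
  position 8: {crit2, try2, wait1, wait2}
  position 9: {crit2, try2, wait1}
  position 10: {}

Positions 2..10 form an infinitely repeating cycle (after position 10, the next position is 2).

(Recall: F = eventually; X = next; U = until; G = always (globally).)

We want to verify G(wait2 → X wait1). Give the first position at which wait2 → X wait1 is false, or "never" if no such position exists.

6

Check wait2 → X wait1 at each position in order: 0 ✓, 1 ✓, 2 ✓, 3 ✓, 4 ✓, 5 ✓.
At position 6 the labels are {wait2} and the next position 7 has {try2}, so wait2 → X wait1 is false there. This is the first violation.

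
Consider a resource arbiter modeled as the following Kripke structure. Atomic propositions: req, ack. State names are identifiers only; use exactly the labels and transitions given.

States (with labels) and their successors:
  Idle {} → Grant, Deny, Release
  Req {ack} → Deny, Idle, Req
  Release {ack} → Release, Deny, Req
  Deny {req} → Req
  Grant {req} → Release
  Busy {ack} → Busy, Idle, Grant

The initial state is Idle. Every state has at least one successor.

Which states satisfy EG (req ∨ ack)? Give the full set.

States satisfying req ∨ ack: {Req, Release, Deny, Grant, Busy}.
States satisfying EG (req ∨ ack): {Req, Release, Deny, Grant, Busy}.

{Req, Release, Deny, Grant, Busy}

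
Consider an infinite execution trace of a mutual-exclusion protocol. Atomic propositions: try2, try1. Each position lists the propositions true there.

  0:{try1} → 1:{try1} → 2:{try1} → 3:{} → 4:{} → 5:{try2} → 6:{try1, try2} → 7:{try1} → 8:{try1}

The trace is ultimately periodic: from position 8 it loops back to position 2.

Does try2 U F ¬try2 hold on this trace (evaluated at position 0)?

Yes

Walking from position 0: F ¬try2 first holds at position 0, and try2 holds at every earlier position along the way, so try2 U F ¬try2 holds.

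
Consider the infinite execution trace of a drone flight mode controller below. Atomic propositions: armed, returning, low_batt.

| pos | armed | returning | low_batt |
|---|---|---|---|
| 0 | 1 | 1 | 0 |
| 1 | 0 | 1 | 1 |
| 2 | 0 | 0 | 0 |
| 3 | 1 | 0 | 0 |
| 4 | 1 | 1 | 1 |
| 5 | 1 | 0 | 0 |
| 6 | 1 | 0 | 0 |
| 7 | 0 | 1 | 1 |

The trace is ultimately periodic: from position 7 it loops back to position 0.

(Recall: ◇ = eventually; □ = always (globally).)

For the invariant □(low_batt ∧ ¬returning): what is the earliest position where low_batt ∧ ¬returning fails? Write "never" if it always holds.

0

At position 0 the labels are {armed, returning}, so low_batt ∧ ¬returning is false there. This is the first violation.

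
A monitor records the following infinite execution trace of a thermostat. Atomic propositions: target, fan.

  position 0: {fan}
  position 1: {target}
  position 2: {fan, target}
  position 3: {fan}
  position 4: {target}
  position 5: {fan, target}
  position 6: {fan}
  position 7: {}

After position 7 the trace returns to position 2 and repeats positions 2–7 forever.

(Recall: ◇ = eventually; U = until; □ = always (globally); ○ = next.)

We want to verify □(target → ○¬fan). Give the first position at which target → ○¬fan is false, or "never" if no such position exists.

Check target → ○¬fan at each position in order: 0 ✓.
At position 1 the labels are {target} and the next position 2 has {fan, target}, so target → ○¬fan is false there. This is the first violation.

1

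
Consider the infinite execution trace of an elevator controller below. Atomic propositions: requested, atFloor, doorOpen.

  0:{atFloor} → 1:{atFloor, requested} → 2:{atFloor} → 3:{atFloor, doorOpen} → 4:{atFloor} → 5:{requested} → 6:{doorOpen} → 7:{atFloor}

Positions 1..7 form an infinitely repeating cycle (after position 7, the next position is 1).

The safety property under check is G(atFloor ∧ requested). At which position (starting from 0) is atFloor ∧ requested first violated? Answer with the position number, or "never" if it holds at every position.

At position 0 the labels are {atFloor}, so atFloor ∧ requested is false there. This is the first violation.

0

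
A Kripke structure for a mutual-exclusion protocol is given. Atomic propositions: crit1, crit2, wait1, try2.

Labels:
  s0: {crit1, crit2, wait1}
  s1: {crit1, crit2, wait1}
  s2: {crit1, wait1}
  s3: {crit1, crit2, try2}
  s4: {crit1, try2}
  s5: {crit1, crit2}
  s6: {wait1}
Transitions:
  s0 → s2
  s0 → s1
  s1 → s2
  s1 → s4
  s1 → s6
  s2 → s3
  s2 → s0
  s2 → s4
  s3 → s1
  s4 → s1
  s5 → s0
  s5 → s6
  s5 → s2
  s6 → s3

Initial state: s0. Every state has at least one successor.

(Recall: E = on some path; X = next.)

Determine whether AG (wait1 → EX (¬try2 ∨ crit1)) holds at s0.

Yes

States satisfying wait1 → EX (¬try2 ∨ crit1): {s0, s1, s2, s3, s4, s5, s6}.
States satisfying AG (wait1 → EX (¬try2 ∨ crit1)): {s0, s1, s2, s3, s4, s5, s6}.
Every state reachable from s0 satisfies wait1 → EX (¬try2 ∨ crit1).
s0 ∈ Sat(AG (wait1 → EX (¬try2 ∨ crit1))).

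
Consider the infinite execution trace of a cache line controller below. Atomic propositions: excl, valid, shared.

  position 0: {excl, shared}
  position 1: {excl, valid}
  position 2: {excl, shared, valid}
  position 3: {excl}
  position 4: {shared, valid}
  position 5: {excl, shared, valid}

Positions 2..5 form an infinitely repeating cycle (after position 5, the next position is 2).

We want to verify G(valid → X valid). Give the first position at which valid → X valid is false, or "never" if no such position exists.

Check valid → X valid at each position in order: 0 ✓, 1 ✓.
At position 2 the labels are {excl, shared, valid} and the next position 3 has {excl}, so valid → X valid is false there. This is the first violation.

2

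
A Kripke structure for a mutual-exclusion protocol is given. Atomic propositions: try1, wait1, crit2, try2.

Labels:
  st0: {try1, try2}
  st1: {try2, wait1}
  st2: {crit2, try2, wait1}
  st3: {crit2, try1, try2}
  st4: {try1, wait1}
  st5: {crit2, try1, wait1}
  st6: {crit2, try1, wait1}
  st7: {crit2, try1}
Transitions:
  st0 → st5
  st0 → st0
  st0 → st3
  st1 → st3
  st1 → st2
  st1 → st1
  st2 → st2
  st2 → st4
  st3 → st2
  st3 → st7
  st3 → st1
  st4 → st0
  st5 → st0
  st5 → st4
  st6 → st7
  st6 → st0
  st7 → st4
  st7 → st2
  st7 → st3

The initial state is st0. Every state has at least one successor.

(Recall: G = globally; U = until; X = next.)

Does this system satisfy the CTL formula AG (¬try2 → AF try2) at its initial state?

States satisfying ¬try2 → AF try2: {st0, st1, st2, st3, st4, st5, st6, st7}.
States satisfying AG (¬try2 → AF try2): {st0, st1, st2, st3, st4, st5, st6, st7}.
Every state reachable from st0 satisfies ¬try2 → AF try2.
st0 ∈ Sat(AG (¬try2 → AF try2)).

Yes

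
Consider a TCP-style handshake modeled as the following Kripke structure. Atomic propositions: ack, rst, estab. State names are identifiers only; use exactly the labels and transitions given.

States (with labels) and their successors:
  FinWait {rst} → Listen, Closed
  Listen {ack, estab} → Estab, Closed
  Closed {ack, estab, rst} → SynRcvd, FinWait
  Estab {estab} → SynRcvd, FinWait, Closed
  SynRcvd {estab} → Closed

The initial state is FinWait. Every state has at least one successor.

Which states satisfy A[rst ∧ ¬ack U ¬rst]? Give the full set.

{Listen, Estab, SynRcvd}

States satisfying rst ∧ ¬ack: {FinWait}.
States satisfying ¬rst: {Listen, Estab, SynRcvd}.
States satisfying A[rst ∧ ¬ack U ¬rst]: {Listen, Estab, SynRcvd}.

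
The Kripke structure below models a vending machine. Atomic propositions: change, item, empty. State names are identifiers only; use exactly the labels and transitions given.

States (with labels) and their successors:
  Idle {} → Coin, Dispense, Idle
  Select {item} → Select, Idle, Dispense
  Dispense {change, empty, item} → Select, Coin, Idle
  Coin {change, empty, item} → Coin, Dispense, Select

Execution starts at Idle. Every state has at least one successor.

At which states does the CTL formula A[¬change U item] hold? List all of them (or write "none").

States satisfying ¬change: {Idle, Select}.
States satisfying item: {Select, Dispense, Coin}.
States satisfying A[¬change U item]: {Select, Dispense, Coin}.

{Select, Dispense, Coin}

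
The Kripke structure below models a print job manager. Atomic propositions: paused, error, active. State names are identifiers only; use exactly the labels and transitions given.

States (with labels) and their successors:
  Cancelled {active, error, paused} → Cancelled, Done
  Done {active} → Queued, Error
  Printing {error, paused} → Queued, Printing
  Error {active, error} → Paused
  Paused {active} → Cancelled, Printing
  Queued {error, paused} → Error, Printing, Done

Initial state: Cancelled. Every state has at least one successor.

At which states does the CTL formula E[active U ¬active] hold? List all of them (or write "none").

{Cancelled, Done, Printing, Error, Paused, Queued}

States satisfying active: {Cancelled, Done, Error, Paused}.
States satisfying ¬active: {Printing, Queued}.
States satisfying E[active U ¬active]: {Cancelled, Done, Printing, Error, Paused, Queued}.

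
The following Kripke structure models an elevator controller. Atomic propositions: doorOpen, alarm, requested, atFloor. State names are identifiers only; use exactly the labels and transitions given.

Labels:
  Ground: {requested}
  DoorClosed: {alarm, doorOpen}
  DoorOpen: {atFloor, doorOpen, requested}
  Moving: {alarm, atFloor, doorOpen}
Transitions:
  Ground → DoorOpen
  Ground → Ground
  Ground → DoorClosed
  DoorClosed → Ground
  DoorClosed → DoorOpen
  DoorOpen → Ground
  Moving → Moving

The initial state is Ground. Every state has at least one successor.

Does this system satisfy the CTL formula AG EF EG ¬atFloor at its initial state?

Holds

States satisfying EF EG ¬atFloor: {Ground, DoorClosed, DoorOpen}.
States satisfying AG EF EG ¬atFloor: {Ground, DoorClosed, DoorOpen}.
Every state reachable from Ground satisfies EF EG ¬atFloor.
Ground ∈ Sat(AG EF EG ¬atFloor).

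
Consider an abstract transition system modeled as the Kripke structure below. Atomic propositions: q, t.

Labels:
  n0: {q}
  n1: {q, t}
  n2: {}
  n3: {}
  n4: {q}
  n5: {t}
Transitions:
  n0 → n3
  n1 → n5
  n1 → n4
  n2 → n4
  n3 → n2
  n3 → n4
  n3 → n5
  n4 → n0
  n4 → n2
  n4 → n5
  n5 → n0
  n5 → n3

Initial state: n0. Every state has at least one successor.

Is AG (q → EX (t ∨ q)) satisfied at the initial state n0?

No

States satisfying q → EX (t ∨ q): {n1, n2, n3, n4, n5}.
States satisfying AG (q → EX (t ∨ q)): ∅.
n0 is reachable from n0 and violates q → EX (t ∨ q), so AG fails at n0.
n0 ∉ Sat(AG (q → EX (t ∨ q))).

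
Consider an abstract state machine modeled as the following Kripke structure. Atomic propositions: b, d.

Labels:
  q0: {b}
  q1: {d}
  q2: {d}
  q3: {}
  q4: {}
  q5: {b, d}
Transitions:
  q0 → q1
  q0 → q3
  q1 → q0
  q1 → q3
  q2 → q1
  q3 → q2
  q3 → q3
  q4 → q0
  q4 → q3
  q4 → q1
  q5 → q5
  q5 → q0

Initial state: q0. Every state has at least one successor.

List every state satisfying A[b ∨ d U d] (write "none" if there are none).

{q1, q2, q5}

States satisfying b ∨ d: {q0, q1, q2, q5}.
States satisfying d: {q1, q2, q5}.
States satisfying A[b ∨ d U d]: {q1, q2, q5}.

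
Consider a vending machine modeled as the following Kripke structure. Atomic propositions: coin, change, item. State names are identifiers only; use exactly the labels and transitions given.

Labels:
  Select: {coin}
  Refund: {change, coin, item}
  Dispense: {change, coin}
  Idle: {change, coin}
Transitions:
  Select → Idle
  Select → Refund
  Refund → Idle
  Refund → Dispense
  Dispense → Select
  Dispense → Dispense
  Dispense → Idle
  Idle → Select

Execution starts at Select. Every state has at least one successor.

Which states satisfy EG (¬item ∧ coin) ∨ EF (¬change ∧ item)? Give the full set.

{Select, Dispense, Idle}

States satisfying ¬item ∧ coin: {Select, Dispense, Idle}.
States satisfying EG (¬item ∧ coin): {Select, Dispense, Idle}.
States satisfying ¬change ∧ item: ∅.
States satisfying EF (¬change ∧ item): ∅.
States satisfying EG (¬item ∧ coin) ∨ EF (¬change ∧ item): {Select, Dispense, Idle}.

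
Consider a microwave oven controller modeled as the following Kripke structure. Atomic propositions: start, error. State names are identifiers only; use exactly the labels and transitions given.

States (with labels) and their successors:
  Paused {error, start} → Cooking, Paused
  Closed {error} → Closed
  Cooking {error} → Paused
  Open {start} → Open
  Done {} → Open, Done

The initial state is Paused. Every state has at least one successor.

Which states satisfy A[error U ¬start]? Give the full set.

{Closed, Cooking, Done}

States satisfying error: {Paused, Closed, Cooking}.
States satisfying ¬start: {Closed, Cooking, Done}.
States satisfying A[error U ¬start]: {Closed, Cooking, Done}.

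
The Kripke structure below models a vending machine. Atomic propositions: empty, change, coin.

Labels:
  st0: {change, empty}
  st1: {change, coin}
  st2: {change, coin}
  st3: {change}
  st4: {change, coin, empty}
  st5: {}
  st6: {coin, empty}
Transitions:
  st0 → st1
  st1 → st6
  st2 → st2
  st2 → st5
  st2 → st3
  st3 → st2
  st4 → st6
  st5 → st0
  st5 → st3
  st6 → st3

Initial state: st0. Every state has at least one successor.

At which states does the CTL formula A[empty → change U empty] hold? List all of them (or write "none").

{st0, st1, st4, st6}

States satisfying empty → change: {st0, st1, st2, st3, st4, st5}.
States satisfying empty: {st0, st4, st6}.
States satisfying A[empty → change U empty]: {st0, st1, st4, st6}.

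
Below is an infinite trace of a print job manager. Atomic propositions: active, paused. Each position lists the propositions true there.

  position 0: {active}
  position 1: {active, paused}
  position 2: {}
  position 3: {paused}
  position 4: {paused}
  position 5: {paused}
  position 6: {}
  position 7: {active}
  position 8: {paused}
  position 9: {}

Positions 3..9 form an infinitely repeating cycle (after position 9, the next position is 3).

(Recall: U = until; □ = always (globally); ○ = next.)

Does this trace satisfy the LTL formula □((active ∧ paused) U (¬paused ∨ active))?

No

(active ∧ paused) U (¬paused ∨ active) must hold at every position from 0 onward. It fails at position 3, so □((active ∧ paused) U (¬paused ∨ active)) is false.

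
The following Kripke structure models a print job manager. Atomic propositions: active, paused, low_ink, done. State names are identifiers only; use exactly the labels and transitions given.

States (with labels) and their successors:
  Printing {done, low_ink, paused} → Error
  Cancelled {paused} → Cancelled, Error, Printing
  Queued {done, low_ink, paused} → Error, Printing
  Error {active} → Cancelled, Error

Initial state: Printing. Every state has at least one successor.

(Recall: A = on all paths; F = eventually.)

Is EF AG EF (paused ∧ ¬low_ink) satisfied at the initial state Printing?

Holds

States satisfying AG EF (paused ∧ ¬low_ink): {Printing, Cancelled, Queued, Error}.
States satisfying EF AG EF (paused ∧ ¬low_ink): {Printing, Cancelled, Queued, Error}.
Some path from Printing reaches a state where AG EF (paused ∧ ¬low_ink) holds.
Printing ∈ Sat(EF AG EF (paused ∧ ¬low_ink)).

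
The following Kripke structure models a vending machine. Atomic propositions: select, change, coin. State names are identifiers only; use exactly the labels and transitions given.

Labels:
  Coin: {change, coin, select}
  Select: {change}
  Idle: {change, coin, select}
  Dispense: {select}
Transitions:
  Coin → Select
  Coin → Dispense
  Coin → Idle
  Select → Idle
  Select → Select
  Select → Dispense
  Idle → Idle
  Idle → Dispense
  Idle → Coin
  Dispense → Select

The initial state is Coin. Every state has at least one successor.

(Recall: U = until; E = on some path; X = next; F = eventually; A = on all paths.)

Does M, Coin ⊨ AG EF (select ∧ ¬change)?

Yes

States satisfying EF (select ∧ ¬change): {Coin, Select, Idle, Dispense}.
States satisfying AG EF (select ∧ ¬change): {Coin, Select, Idle, Dispense}.
Every state reachable from Coin satisfies EF (select ∧ ¬change).
Coin ∈ Sat(AG EF (select ∧ ¬change)).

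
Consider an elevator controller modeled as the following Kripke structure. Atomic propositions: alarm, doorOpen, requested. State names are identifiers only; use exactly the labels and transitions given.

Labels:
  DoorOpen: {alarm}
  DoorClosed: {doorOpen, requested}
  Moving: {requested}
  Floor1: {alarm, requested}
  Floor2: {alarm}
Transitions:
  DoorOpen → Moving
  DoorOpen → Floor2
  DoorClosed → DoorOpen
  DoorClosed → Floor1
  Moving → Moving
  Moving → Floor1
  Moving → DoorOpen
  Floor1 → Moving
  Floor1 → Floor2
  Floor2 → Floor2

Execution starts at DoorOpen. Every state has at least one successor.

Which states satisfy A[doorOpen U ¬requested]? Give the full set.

States satisfying doorOpen: {DoorClosed}.
States satisfying ¬requested: {DoorOpen, Floor2}.
States satisfying A[doorOpen U ¬requested]: {DoorOpen, Floor2}.

{DoorOpen, Floor2}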